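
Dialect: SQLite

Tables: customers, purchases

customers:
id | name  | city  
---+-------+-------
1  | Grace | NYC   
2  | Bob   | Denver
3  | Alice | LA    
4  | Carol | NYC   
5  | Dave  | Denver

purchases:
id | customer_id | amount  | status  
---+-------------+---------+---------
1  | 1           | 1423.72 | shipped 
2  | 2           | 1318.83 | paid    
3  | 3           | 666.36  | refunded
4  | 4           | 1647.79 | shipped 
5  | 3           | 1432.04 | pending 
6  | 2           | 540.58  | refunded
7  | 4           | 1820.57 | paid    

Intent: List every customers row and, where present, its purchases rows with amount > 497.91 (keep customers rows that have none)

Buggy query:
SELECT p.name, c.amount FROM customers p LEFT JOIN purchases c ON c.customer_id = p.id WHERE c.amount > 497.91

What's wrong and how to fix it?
Bug: A WHERE condition on the right-hand table after LEFT JOIN drops unmatched parents

Fix: Move the right-table condition into the ON clause so unmatched parents are kept

Corrected query:
SELECT p.name, c.amount FROM customers p LEFT JOIN purchases c ON c.customer_id = p.id AND c.amount > 497.91

Result:
name  | amount 
------+--------
Grace | 1423.72
Bob   | 540.58 
Bob   | 1318.83
Alice | 666.36 
Alice | 1432.04
Carol | 1647.79
Carol | 1820.57
Dave  | NULL   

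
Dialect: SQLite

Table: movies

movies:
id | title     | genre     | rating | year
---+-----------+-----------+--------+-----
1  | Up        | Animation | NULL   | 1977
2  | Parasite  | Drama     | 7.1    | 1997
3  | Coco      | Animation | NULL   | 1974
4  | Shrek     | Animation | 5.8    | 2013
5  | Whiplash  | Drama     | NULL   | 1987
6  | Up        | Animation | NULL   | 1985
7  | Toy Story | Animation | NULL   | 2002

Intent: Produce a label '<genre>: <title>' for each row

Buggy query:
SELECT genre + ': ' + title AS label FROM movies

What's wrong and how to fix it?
Bug: '+' is numeric addition; on text columns SQLite converts them to 0 instead of concatenating

Fix: Use the || operator for string concatenation

Corrected query:
SELECT genre || ': ' || title AS label FROM movies

Result:
label               
--------------------
Animation: Up       
Drama: Parasite     
Animation: Coco     
Animation: Shrek    
Drama: Whiplash     
Animation: Up       
Animation: Toy Story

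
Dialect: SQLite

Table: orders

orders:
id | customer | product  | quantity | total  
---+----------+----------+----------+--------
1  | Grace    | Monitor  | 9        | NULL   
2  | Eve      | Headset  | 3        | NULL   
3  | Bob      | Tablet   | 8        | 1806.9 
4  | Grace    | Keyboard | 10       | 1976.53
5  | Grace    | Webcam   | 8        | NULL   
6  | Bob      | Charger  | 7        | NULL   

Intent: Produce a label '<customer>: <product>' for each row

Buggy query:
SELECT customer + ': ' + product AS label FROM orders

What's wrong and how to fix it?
Bug: SQLite uses || for string concatenation; + coerces text to numbers (yielding 0)

Fix: Replace + with || to concatenate text

Corrected query:
SELECT customer || ': ' || product AS label FROM orders

Result:
label          
---------------
Grace: Monitor 
Eve: Headset   
Bob: Tablet    
Grace: Keyboard
Grace: Webcam  
Bob: Charger   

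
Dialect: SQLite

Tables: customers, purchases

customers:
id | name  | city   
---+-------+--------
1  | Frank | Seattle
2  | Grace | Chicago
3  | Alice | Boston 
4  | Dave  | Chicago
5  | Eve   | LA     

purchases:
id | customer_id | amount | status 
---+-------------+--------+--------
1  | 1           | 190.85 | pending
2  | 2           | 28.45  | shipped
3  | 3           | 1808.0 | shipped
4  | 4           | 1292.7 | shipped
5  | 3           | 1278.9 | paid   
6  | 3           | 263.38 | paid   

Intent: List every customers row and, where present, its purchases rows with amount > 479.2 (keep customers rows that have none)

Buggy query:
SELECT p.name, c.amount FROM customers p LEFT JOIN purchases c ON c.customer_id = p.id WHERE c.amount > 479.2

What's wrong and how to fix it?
Bug: Filtering c.amount in WHERE discards the NULL rows produced by LEFT JOIN, turning it into an inner join

Fix: Move the right-table condition into the ON clause so unmatched parents are kept

Corrected query:
SELECT p.name, c.amount FROM customers p LEFT JOIN purchases c ON c.customer_id = p.id AND c.amount > 479.2

Result:
name  | amount
------+-------
Frank | NULL  
Grace | NULL  
Alice | 1278.9
Alice | 1808  
Dave  | 1292.7
Eve   | NULL  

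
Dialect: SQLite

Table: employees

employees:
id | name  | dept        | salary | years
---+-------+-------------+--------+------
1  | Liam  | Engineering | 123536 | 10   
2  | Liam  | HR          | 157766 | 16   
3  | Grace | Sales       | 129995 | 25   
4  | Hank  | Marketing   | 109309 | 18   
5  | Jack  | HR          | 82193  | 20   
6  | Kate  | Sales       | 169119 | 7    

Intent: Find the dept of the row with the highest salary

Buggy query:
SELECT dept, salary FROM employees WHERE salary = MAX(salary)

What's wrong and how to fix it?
Bug: MAX(salary) is an aggregate and cannot be used directly in WHERE

Fix: Use a subquery: WHERE salary = (SELECT MAX(salary) FROM employees)

Corrected query:
SELECT dept, salary FROM employees WHERE salary = (SELECT MAX(salary) FROM employees)

Result:
dept  | salary
------+-------
Sales | 169119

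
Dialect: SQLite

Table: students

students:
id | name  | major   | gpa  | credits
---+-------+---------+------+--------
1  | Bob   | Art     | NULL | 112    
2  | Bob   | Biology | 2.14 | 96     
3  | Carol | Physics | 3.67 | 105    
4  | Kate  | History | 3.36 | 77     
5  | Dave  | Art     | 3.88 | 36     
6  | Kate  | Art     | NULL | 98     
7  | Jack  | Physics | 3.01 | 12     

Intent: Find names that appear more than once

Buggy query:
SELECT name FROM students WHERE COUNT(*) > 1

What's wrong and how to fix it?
Bug: WHERE can't reference COUNT(*); aggregates are computed after WHERE

Fix: Group first, then use HAVING for the count condition

Corrected query:
SELECT name FROM students GROUP BY name HAVING COUNT(*) > 1

Result:
name
----
Bob 
Kate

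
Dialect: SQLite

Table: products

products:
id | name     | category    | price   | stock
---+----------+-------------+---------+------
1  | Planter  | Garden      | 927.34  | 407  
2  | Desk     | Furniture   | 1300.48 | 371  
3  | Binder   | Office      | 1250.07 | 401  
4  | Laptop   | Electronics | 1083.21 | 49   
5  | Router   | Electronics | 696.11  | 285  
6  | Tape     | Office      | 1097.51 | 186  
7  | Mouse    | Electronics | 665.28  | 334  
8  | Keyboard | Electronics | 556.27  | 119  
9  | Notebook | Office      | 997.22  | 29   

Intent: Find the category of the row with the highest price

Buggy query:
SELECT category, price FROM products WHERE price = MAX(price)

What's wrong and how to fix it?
Bug: WHERE is evaluated per row; an aggregate over the whole table isn't defined there

Fix: Use a subquery: WHERE price = (SELECT MAX(price) FROM products)

Corrected query:
SELECT category, price FROM products WHERE price = (SELECT MAX(price) FROM products)

Result:
category  | price  
----------+--------
Furniture | 1300.48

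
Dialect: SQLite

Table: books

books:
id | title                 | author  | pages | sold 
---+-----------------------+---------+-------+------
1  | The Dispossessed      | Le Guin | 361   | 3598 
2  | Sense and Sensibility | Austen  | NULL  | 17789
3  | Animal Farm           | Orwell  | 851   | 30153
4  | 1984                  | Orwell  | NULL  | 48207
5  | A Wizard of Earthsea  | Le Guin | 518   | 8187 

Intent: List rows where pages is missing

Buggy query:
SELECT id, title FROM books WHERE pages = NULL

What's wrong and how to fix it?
Bug: '= NULL' is always unknown in SQL three-valued logic, so no rows match

Fix: Use IS NULL to test for NULL

Corrected query:
SELECT id, title FROM books WHERE pages IS NULL

Result:
id | title                
---+----------------------
2  | Sense and Sensibility
4  | 1984                 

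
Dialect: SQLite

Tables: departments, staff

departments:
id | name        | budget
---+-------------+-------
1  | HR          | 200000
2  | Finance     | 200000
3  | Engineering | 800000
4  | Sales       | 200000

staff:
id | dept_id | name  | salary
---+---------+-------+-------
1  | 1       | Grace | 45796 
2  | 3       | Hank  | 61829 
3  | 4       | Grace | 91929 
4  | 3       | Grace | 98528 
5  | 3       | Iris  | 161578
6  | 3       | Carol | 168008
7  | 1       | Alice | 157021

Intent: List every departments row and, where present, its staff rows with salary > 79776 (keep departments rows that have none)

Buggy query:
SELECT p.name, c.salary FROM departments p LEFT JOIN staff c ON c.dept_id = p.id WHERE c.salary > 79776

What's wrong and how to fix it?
Bug: Filtering c.salary in WHERE discards the NULL rows produced by LEFT JOIN, turning it into an inner join

Fix: Move the right-table condition into the ON clause so unmatched parents are kept

Corrected query:
SELECT p.name, c.salary FROM departments p LEFT JOIN staff c ON c.dept_id = p.id AND c.salary > 79776

Result:
name        | salary
------------+-------
HR          | 157021
Finance     | NULL  
Engineering | 98528 
Engineering | 161578
Engineering | 168008
Sales       | 91929 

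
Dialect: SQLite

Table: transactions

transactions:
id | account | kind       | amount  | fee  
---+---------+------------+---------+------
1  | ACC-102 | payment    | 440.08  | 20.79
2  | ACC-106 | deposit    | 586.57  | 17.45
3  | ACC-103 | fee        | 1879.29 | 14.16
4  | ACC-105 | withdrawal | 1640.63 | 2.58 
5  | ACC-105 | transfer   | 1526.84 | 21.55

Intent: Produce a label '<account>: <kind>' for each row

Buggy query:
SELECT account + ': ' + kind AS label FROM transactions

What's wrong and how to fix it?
Bug: '+' is numeric addition; on text columns SQLite converts them to 0 instead of concatenating

Fix: Use the || operator for string concatenation

Corrected query:
SELECT account || ': ' || kind AS label FROM transactions

Result:
label              
-------------------
ACC-102: payment   
ACC-106: deposit   
ACC-103: fee       
ACC-105: withdrawal
ACC-105: transfer  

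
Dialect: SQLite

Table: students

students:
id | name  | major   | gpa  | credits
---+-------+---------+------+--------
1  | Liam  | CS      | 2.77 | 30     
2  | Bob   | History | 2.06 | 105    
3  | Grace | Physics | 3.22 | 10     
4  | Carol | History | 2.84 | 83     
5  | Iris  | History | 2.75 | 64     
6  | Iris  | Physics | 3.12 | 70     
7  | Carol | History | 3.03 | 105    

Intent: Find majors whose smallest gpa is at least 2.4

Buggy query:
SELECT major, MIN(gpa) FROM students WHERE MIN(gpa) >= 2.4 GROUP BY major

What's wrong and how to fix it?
Bug: MIN() in WHERE is a misuse of aggregate

Fix: Replace WHERE with HAVING after the GROUP BY

Corrected query:
SELECT major, MIN(gpa) FROM students GROUP BY major HAVING MIN(gpa) >= 2.4

Result:
major   | MIN(gpa)
--------+---------
CS      | 2.77    
Physics | 3.12    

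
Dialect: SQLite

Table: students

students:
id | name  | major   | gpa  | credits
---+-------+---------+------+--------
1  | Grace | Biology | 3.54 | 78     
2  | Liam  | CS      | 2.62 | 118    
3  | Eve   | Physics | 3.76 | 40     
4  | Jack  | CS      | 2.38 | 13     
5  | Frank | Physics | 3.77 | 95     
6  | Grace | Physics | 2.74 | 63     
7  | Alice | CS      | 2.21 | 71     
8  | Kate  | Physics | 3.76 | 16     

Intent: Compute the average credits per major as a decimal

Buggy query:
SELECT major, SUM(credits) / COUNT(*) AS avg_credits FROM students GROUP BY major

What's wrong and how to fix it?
Bug: Both operands are integers, so '/' performs integer division and truncates

Fix: Cast one side to REAL so the division keeps the fractional part

Corrected query:
SELECT major, SUM(credits) * 1.0 / COUNT(*) AS avg_credits FROM students GROUP BY major

Result:
major   | avg_credits
--------+------------
Biology | 78         
CS      | 67.333333  
Physics | 53.5       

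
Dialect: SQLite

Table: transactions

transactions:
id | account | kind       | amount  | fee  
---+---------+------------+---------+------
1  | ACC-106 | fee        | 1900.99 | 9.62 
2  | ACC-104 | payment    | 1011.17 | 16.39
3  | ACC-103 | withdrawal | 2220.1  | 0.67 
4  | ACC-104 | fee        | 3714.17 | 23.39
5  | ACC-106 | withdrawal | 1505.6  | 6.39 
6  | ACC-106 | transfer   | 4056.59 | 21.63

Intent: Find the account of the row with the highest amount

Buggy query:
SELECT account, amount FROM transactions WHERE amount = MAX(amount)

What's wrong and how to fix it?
Bug: MAX(amount) is an aggregate and cannot be used directly in WHERE

Fix: Use a subquery: WHERE amount = (SELECT MAX(amount) FROM transactions)

Corrected query:
SELECT account, amount FROM transactions WHERE amount = (SELECT MAX(amount) FROM transactions)

Result:
account | amount 
--------+--------
ACC-106 | 4056.59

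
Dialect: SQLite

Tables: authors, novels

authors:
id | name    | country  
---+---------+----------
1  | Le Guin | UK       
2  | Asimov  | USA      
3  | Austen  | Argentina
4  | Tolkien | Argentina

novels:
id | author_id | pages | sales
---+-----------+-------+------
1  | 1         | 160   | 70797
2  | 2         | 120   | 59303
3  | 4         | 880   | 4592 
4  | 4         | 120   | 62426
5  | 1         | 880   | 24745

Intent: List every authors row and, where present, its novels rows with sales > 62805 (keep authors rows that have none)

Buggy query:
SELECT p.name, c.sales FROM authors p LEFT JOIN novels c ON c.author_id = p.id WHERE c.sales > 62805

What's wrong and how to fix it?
Bug: A WHERE condition on the right-hand table after LEFT JOIN drops unmatched parents

Fix: Move the right-table condition into the ON clause so unmatched parents are kept

Corrected query:
SELECT p.name, c.sales FROM authors p LEFT JOIN novels c ON c.author_id = p.id AND c.sales > 62805

Result:
name    | sales
--------+------
Le Guin | 70797
Asimov  | NULL 
Austen  | NULL 
Tolkien | NULL 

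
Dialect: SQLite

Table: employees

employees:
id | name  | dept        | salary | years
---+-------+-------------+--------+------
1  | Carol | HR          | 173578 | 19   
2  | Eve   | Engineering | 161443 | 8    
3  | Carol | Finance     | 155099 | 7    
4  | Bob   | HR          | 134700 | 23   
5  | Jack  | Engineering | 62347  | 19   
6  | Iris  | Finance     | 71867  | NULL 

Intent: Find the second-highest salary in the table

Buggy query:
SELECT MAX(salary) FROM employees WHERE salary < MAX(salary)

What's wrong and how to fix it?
Bug: MAX(salary) on the right of the comparison is an aggregate-in-WHERE error

Fix: Compute the overall MAX in a subquery, then take MAX of rows below it

Corrected query:
SELECT MAX(salary) FROM employees WHERE salary < (SELECT MAX(salary) FROM employees)

Result:
MAX(salary)
-----------
161443     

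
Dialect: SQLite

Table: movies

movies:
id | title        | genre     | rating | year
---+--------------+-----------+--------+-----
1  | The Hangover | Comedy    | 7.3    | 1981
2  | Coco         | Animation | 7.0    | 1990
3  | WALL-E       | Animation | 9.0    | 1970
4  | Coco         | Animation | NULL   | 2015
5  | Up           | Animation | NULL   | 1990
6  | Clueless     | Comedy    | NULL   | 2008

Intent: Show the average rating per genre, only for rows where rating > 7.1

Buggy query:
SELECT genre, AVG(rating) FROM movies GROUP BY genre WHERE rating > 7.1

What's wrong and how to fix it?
Bug: Row-level WHERE must come before GROUP BY in the clause order

Fix: Move the WHERE clause before GROUP BY

Corrected query:
SELECT genre, AVG(rating) FROM movies WHERE rating > 7.1 GROUP BY genre

Result:
genre     | AVG(rating)
----------+------------
Animation | 9          
Comedy    | 7.3        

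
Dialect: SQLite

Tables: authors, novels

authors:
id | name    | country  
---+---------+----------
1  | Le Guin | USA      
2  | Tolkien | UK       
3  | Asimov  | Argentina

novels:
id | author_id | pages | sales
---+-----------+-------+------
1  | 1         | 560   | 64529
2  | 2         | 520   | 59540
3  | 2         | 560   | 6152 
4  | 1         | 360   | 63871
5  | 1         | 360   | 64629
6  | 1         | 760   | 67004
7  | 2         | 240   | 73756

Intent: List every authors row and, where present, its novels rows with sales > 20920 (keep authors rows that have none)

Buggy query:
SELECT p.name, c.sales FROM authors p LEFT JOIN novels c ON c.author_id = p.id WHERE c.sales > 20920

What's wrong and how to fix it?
Bug: A WHERE condition on the right-hand table after LEFT JOIN drops unmatched parents

Fix: Move the right-table condition into the ON clause so unmatched parents are kept

Corrected query:
SELECT p.name, c.sales FROM authors p LEFT JOIN novels c ON c.author_id = p.id AND c.sales > 20920

Result:
name    | sales
--------+------
Le Guin | 63871
Le Guin | 64529
Le Guin | 64629
Le Guin | 67004
Tolkien | 59540
Tolkien | 73756
Asimov  | NULL 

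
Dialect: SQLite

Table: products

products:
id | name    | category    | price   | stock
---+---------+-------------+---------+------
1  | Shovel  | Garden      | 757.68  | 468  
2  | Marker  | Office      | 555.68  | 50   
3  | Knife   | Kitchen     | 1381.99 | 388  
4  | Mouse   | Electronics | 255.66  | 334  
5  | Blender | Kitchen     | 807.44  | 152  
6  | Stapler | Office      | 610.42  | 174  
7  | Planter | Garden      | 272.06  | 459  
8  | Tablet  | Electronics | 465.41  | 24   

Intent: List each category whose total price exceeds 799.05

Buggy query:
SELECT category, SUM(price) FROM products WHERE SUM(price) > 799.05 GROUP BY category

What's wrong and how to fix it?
Bug: WHERE runs before GROUP BY, so aggregates aren't available there

Fix: Use HAVING (which filters groups after aggregation) instead of WHERE

Corrected query:
SELECT category, SUM(price) FROM products GROUP BY category HAVING SUM(price) > 799.05

Result:
category | SUM(price)
---------+-----------
Garden   | 1029.74   
Kitchen  | 2189.43   
Office   | 1166.1    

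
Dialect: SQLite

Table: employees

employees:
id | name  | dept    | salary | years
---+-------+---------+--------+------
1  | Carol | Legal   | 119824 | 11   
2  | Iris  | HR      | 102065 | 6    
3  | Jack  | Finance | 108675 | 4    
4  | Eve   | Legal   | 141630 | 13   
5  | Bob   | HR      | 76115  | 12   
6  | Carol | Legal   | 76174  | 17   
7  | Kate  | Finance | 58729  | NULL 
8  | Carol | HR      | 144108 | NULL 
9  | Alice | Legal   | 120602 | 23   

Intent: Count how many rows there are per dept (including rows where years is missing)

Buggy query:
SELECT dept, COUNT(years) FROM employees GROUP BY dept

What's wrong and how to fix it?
Bug: COUNT(years) skips NULLs, so groups with missing years are undercounted

Fix: Replace COUNT(years) with COUNT(*)

Corrected query:
SELECT dept, COUNT(*) FROM employees GROUP BY dept

Result:
dept    | COUNT(*)
--------+---------
Finance | 2       
HR      | 3       
Legal   | 4       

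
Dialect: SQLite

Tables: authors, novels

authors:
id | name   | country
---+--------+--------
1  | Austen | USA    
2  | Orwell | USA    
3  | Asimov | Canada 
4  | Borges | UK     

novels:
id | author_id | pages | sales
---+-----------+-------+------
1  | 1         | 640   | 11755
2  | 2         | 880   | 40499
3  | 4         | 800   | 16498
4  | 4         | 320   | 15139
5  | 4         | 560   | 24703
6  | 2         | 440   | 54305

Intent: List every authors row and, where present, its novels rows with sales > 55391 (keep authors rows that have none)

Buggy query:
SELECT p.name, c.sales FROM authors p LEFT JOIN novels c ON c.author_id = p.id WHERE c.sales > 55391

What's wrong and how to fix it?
Bug: A WHERE condition on the right-hand table after LEFT JOIN drops unmatched parents

Fix: Put 'c.sales > 55391' in the JOIN's ON clause instead of WHERE

Corrected query:
SELECT p.name, c.sales FROM authors p LEFT JOIN novels c ON c.author_id = p.id AND c.sales > 55391

Result:
name   | sales
-------+------
Austen | NULL 
Orwell | NULL 
Asimov | NULL 
Borges | NULL 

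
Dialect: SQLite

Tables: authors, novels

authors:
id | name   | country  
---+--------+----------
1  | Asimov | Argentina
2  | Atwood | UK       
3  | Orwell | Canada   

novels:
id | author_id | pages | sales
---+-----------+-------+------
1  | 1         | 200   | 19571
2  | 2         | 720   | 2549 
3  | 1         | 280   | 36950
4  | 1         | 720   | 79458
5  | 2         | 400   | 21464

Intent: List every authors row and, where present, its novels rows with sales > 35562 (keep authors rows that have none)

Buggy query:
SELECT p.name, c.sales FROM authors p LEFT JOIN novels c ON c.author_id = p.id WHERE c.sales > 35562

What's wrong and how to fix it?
Bug: Filtering c.sales in WHERE discards the NULL rows produced by LEFT JOIN, turning it into an inner join

Fix: Put 'c.sales > 35562' in the JOIN's ON clause instead of WHERE

Corrected query:
SELECT p.name, c.sales FROM authors p LEFT JOIN novels c ON c.author_id = p.id AND c.sales > 35562

Result:
name   | sales
-------+------
Asimov | 36950
Asimov | 79458
Atwood | NULL 
Orwell | NULL 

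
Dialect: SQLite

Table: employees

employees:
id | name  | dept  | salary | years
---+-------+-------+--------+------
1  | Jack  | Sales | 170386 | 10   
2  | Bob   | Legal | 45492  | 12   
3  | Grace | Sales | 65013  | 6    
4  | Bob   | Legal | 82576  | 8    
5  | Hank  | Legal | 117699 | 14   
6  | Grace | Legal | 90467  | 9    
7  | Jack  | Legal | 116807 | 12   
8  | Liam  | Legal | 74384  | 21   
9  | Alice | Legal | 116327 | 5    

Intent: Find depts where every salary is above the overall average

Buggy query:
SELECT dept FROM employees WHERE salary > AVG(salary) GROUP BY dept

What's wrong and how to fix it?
Bug: WHERE evaluates per row before aggregation, so AVG() is unavailable

Fix: Use a subquery for AVG and a HAVING MIN(...) filter so the condition holds for every row in the group

Corrected query:
SELECT dept FROM employees GROUP BY dept HAVING MIN(salary) > (SELECT AVG(salary) FROM employees)

Result:
(no rows)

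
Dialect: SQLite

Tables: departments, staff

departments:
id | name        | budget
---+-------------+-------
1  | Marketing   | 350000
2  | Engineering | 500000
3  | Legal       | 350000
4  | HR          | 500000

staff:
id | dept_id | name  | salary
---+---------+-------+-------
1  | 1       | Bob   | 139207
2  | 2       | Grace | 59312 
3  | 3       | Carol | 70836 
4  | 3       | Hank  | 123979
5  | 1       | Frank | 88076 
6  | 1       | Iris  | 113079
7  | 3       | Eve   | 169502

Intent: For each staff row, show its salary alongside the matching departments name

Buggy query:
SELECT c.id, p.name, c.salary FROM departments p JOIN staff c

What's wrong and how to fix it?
Bug: JOIN with no ON clause produces a cartesian product; every staff row pairs with every departments row

Fix: Add ON c.dept_id = p.id to the JOIN

Corrected query:
SELECT c.id, p.name, c.salary FROM departments p JOIN staff c ON c.dept_id = p.id

Result:
id | name        | salary
---+-------------+-------
1  | Marketing   | 139207
2  | Engineering | 59312 
3  | Legal       | 70836 
4  | Legal       | 123979
5  | Marketing   | 88076 
6  | Marketing   | 113079
7  | Legal       | 169502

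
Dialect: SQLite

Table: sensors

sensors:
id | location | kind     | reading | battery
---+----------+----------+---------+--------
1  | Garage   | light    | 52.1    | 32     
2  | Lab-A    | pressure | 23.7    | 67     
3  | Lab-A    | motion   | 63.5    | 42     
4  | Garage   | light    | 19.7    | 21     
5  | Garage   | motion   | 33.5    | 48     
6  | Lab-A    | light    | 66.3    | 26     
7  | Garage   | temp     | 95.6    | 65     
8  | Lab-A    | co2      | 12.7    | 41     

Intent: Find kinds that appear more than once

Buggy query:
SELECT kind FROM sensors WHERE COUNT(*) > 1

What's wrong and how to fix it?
Bug: COUNT(*) is an aggregate and cannot be used in WHERE

Fix: GROUP BY kind, then filter groups with HAVING COUNT(*) > 1

Corrected query:
SELECT kind FROM sensors GROUP BY kind HAVING COUNT(*) > 1

Result:
kind  
------
light 
motion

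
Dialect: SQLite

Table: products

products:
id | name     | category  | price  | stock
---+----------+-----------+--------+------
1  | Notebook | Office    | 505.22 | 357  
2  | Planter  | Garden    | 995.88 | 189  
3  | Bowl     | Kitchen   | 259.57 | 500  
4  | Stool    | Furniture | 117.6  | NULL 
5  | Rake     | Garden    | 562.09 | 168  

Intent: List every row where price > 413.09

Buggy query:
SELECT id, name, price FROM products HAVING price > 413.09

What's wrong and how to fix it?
Bug: This is a non-aggregate query (no GROUP BY, no aggregates), so in SQLite the HAVING clause is invalid here; a row-level condition belongs in WHERE

Fix: Replace HAVING with WHERE since the condition applies to individual rows

Corrected query:
SELECT id, name, price FROM products WHERE price > 413.09

Result:
id | name     | price 
---+----------+-------
1  | Notebook | 505.22
2  | Planter  | 995.88
5  | Rake     | 562.09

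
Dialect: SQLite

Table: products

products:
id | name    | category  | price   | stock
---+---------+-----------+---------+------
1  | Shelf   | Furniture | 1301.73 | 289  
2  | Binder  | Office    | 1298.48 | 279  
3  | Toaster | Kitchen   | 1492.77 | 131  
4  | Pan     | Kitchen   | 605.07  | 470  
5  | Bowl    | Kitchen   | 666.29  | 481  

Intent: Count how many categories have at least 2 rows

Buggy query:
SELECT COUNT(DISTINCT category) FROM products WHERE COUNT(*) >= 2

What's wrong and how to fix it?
Bug: WHERE filters individual rows, not groups, so a group-level COUNT is invalid there

Fix: Group first with HAVING COUNT(*) >= 2, then COUNT the resulting groups

Corrected query:
SELECT COUNT(*) FROM (SELECT category FROM products GROUP BY category HAVING COUNT(*) >= 2)

Result:
COUNT(*)
--------
1       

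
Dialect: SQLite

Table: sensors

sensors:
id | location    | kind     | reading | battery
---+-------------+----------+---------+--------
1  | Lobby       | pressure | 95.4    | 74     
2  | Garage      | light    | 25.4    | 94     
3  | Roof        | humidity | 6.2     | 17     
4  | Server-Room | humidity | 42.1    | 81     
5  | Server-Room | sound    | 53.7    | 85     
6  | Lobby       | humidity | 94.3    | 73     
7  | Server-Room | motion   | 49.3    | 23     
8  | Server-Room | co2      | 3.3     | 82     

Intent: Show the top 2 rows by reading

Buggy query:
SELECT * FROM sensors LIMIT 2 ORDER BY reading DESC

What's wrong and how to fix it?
Bug: ORDER BY cannot follow LIMIT; LIMIT is the final clause

Fix: Swap the clauses: ORDER BY first, then LIMIT

Corrected query:
SELECT * FROM sensors ORDER BY reading DESC LIMIT 2

Result:
id | location | kind     | reading | battery
---+----------+----------+---------+--------
1  | Lobby    | pressure | 95.4    | 74     
6  | Lobby    | humidity | 94.3    | 73     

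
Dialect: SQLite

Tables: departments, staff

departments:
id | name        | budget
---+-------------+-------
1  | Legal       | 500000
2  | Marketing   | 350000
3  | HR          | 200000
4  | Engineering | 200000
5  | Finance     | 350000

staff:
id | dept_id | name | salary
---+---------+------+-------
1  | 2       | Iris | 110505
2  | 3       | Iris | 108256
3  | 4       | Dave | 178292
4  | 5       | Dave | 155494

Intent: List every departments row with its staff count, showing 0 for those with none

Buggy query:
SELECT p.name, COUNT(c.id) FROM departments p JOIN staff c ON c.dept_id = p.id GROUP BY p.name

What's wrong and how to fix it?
Bug: An inner join excludes parents with zero children

Fix: Use LEFT JOIN so parents without children still appear (COUNT(c.id) gives 0)

Corrected query:
SELECT p.name, COUNT(c.id) FROM departments p LEFT JOIN staff c ON c.dept_id = p.id GROUP BY p.name

Result:
name        | COUNT(c.id)
------------+------------
Engineering | 1          
Finance     | 1          
HR          | 1          
Legal       | 0          
Marketing   | 1          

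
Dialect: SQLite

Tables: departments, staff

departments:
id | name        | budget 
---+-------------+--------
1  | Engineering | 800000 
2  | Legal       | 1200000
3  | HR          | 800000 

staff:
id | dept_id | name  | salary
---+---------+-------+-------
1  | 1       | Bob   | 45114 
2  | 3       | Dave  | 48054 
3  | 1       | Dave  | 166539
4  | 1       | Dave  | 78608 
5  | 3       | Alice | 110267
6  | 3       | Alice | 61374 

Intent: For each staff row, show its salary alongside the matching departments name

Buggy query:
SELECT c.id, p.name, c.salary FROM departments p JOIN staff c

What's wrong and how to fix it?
Bug: JOIN with no ON clause produces a cartesian product; every staff row pairs with every departments row

Fix: Add ON c.dept_id = p.id to the JOIN

Corrected query:
SELECT c.id, p.name, c.salary FROM departments p JOIN staff c ON c.dept_id = p.id

Result:
id | name        | salary
---+-------------+-------
1  | Engineering | 45114 
2  | HR          | 48054 
3  | Engineering | 166539
4  | Engineering | 78608 
5  | HR          | 110267
6  | HR          | 61374 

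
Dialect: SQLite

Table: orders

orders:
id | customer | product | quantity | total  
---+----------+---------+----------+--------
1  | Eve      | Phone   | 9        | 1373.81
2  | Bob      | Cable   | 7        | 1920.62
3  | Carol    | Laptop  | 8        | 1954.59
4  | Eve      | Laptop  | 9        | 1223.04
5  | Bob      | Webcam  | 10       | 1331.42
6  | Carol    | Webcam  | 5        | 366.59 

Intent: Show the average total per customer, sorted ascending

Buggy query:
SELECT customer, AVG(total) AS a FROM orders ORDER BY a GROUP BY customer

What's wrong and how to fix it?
Bug: GROUP BY must precede ORDER BY

Fix: Reorder: SELECT … FROM … GROUP BY … ORDER BY …

Corrected query:
SELECT customer, AVG(total) AS a FROM orders GROUP BY customer ORDER BY a

Result:
customer | a       
---------+---------
Carol    | 1160.59 
Eve      | 1298.425
Bob      | 1626.02 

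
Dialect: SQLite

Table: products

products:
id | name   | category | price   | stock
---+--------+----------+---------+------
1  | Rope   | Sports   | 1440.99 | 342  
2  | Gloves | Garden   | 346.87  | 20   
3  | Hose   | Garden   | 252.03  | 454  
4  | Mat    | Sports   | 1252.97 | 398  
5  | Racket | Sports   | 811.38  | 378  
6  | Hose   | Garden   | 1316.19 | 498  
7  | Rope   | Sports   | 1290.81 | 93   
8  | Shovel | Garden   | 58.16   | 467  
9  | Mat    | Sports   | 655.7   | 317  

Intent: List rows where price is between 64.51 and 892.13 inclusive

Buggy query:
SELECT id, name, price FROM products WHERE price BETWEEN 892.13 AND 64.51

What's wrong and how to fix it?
Bug: The bounds are reversed; BETWEEN a AND b requires a <= b to match anything

Fix: Write BETWEEN 64.51 AND 892.13

Corrected query:
SELECT id, name, price FROM products WHERE price BETWEEN 64.51 AND 892.13

Result:
id | name   | price 
---+--------+-------
2  | Gloves | 346.87
3  | Hose   | 252.03
5  | Racket | 811.38
9  | Mat    | 655.7 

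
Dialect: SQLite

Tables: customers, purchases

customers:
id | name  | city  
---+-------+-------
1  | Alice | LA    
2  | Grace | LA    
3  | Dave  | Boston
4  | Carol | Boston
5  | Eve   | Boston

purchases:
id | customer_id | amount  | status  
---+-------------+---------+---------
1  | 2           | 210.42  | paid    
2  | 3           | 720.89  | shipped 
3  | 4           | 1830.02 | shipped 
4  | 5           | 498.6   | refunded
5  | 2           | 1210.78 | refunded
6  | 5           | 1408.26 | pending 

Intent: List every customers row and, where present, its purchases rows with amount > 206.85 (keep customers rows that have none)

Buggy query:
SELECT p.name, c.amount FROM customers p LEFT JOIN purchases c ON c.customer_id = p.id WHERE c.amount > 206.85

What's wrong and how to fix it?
Bug: A WHERE condition on the right-hand table after LEFT JOIN drops unmatched parents

Fix: Put 'c.amount > 206.85' in the JOIN's ON clause instead of WHERE

Corrected query:
SELECT p.name, c.amount FROM customers p LEFT JOIN purchases c ON c.customer_id = p.id AND c.amount > 206.85

Result:
name  | amount 
------+--------
Alice | NULL   
Grace | 210.42 
Grace | 1210.78
Dave  | 720.89 
Carol | 1830.02
Eve   | 498.6  
Eve   | 1408.26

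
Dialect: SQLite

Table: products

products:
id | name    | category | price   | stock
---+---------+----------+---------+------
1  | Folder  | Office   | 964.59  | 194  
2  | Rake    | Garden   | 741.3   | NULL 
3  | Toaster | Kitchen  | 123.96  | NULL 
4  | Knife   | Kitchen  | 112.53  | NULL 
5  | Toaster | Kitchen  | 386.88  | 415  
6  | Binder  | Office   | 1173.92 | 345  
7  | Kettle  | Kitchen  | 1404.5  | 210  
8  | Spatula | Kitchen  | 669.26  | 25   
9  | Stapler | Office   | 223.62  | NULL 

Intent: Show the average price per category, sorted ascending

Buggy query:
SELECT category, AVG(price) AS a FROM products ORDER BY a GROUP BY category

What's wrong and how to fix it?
Bug: GROUP BY must precede ORDER BY

Fix: Move ORDER BY to the end, after GROUP BY

Corrected query:
SELECT category, AVG(price) AS a FROM products GROUP BY category ORDER BY a

Result:
category | a         
---------+-----------
Kitchen  | 539.426   
Garden   | 741.3     
Office   | 787.376667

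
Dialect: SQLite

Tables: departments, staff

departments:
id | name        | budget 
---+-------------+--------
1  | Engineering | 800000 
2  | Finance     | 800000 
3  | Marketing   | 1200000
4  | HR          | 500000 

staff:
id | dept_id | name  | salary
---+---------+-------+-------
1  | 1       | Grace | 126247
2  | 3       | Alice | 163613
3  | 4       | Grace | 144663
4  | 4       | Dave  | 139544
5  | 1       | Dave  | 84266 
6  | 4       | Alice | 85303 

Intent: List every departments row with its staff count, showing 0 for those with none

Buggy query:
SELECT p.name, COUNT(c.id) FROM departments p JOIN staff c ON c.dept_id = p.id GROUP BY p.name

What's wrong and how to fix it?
Bug: An inner join excludes parents with zero children

Fix: Use LEFT JOIN so parents without children still appear (COUNT(c.id) gives 0)

Corrected query:
SELECT p.name, COUNT(c.id) FROM departments p LEFT JOIN staff c ON c.dept_id = p.id GROUP BY p.name

Result:
name        | COUNT(c.id)
------------+------------
Engineering | 2          
Finance     | 0          
HR          | 3          
Marketing   | 1          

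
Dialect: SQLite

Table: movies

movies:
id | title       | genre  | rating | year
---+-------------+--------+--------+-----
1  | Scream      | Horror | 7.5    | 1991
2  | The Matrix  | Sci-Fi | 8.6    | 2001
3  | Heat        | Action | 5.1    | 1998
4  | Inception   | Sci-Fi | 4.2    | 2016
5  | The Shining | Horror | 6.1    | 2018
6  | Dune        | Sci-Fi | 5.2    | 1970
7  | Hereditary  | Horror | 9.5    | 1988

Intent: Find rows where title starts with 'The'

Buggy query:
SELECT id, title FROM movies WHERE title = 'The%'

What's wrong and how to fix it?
Bug: Wildcards only work with LIKE; '=' treats '%' as a literal character

Fix: Use LIKE for wildcard pattern matching

Corrected query:
SELECT id, title FROM movies WHERE title LIKE 'The%'

Result:
id | title      
---+------------
2  | The Matrix 
5  | The Shining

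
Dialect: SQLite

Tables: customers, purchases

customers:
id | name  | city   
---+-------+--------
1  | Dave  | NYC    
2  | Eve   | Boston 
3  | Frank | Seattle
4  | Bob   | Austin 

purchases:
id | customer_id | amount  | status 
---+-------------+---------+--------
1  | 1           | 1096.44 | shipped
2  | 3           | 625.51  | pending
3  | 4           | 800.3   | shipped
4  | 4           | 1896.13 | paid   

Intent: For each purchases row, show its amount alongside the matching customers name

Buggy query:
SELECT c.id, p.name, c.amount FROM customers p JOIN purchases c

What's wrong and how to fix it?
Bug: JOIN with no ON clause produces a cartesian product; every purchases row pairs with every customers row

Fix: Specify the join condition linking the foreign key to the parent id

Corrected query:
SELECT c.id, p.name, c.amount FROM customers p JOIN purchases c ON c.customer_id = p.id

Result:
id | name  | amount 
---+-------+--------
1  | Dave  | 1096.44
2  | Frank | 625.51 
3  | Bob   | 800.3  
4  | Bob   | 1896.13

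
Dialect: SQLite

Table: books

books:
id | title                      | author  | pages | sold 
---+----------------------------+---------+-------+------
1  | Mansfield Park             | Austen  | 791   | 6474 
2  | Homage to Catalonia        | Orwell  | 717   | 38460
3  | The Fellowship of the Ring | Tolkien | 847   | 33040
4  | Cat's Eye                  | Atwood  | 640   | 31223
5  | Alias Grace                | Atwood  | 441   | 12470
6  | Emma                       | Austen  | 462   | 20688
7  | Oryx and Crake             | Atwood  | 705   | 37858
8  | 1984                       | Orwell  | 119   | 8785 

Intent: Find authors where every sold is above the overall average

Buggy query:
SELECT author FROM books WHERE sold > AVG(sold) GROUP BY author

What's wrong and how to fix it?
Bug: AVG() is an aggregate; it can't sit directly in WHERE

Fix: Use a subquery for AVG and a HAVING MIN(...) filter so the condition holds for every row in the group

Corrected query:
SELECT author FROM books GROUP BY author HAVING MIN(sold) > (SELECT AVG(sold) FROM books)

Result:
author 
-------
Tolkien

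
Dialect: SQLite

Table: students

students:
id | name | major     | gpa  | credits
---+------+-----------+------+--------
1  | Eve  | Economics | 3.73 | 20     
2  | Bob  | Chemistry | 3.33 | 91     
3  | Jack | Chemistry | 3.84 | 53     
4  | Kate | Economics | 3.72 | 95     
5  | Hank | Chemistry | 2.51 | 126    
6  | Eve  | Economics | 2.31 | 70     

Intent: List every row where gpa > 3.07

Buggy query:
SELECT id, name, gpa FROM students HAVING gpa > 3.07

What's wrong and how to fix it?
Bug: This is a non-aggregate query (no GROUP BY, no aggregates), so in SQLite the HAVING clause is invalid here; a row-level condition belongs in WHERE

Fix: Use WHERE for row-level filtering

Corrected query:
SELECT id, name, gpa FROM students WHERE gpa > 3.07

Result:
id | name | gpa 
---+------+-----
1  | Eve  | 3.73
2  | Bob  | 3.33
3  | Jack | 3.84
4  | Kate | 3.72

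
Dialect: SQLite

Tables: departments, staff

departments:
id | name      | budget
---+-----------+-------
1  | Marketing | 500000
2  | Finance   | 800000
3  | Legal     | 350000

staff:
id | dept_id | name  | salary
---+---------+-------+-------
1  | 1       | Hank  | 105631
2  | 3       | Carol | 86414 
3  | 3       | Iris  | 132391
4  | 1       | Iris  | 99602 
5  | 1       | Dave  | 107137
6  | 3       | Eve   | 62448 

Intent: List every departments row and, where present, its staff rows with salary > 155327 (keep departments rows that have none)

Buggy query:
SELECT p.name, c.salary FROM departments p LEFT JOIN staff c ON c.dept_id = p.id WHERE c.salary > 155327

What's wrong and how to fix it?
Bug: Filtering c.salary in WHERE discards the NULL rows produced by LEFT JOIN, turning it into an inner join

Fix: Move the right-table condition into the ON clause so unmatched parents are kept

Corrected query:
SELECT p.name, c.salary FROM departments p LEFT JOIN staff c ON c.dept_id = p.id AND c.salary > 155327

Result:
name      | salary
----------+-------
Marketing | NULL  
Finance   | NULL  
Legal     | NULL  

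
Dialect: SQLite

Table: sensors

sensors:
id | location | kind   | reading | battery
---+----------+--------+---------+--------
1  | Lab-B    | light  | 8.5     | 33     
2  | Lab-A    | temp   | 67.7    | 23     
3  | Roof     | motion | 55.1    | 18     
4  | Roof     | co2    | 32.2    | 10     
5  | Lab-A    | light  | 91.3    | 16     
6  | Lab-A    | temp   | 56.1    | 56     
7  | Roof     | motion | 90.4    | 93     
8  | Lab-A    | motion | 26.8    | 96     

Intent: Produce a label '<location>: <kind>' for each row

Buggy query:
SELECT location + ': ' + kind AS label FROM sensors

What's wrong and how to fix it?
Bug: SQLite uses || for string concatenation; + coerces text to numbers (yielding 0)

Fix: Replace + with || to concatenate text

Corrected query:
SELECT location || ': ' || kind AS label FROM sensors

Result:
label        
-------------
Lab-B: light 
Lab-A: temp  
Roof: motion 
Roof: co2    
Lab-A: light 
Lab-A: temp  
Roof: motion 
Lab-A: motion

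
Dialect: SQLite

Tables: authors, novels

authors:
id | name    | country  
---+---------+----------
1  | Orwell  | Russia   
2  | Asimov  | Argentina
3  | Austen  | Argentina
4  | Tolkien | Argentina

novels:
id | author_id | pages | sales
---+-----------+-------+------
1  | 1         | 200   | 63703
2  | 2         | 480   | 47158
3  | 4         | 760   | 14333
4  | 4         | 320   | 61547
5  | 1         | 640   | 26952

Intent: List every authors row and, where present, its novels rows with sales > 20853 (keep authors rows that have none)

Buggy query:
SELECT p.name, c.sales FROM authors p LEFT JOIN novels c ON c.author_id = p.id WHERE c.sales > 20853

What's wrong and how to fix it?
Bug: A WHERE condition on the right-hand table after LEFT JOIN drops unmatched parents

Fix: Move the right-table condition into the ON clause so unmatched parents are kept

Corrected query:
SELECT p.name, c.sales FROM authors p LEFT JOIN novels c ON c.author_id = p.id AND c.sales > 20853

Result:
name    | sales
--------+------
Orwell  | 26952
Orwell  | 63703
Asimov  | 47158
Austen  | NULL 
Tolkien | 61547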